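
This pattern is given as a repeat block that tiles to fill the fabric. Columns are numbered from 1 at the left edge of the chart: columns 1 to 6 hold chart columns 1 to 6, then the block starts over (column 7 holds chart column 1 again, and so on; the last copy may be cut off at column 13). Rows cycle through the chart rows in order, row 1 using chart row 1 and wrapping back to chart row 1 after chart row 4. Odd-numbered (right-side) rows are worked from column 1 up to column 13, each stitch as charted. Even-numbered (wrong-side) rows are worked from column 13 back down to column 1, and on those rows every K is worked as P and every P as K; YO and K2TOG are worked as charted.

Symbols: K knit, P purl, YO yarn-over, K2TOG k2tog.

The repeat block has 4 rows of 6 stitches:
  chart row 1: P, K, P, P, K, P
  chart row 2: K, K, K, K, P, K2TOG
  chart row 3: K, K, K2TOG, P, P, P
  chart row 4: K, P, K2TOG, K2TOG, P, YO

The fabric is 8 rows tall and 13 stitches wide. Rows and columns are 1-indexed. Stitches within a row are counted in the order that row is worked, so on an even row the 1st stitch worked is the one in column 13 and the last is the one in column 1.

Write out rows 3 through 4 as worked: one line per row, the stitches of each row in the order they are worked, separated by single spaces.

== ROWS AS WORKED ==
K K K2TOG P P P K K K2TOG P P P K
P YO K K2TOG K2TOG K P YO K K2TOG K2TOG K P

Derivation:
Row 3: chart row 3, RS - tile across columns 1-13 and work as-is.
Row 4: chart row 4, WS - tiled (columns 1-13): K P K2TOG K2TOG P YO K P K2TOG K2TOG P YO K; work from column 13 back to 1 with K<->P swapped.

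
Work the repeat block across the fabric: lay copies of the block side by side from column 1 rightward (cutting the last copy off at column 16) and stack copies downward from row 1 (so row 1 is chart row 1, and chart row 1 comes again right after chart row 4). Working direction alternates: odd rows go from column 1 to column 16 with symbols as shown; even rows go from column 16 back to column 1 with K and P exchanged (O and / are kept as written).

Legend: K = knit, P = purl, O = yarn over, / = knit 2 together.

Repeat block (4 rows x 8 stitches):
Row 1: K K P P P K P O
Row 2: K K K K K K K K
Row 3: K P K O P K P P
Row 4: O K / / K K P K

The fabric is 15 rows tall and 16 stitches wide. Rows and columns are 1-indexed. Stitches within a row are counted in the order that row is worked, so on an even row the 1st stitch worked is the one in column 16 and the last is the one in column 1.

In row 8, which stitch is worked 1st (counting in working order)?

Result:
P

Derivation:
For row 8: chart row = ((8-1) mod 4) + 1 = 4; this is a WS (even) row.
Chart row 4 tiled across columns 1-16: O K / / K K P K O K / / K K P K
WS: work from column 16 back to column 1 (reverse the tiled row), swapping K<->P (O and / unchanged).
Row 8 as worked: P K P P / / P O P K P P / / P O
Stitch 1 in working order -> P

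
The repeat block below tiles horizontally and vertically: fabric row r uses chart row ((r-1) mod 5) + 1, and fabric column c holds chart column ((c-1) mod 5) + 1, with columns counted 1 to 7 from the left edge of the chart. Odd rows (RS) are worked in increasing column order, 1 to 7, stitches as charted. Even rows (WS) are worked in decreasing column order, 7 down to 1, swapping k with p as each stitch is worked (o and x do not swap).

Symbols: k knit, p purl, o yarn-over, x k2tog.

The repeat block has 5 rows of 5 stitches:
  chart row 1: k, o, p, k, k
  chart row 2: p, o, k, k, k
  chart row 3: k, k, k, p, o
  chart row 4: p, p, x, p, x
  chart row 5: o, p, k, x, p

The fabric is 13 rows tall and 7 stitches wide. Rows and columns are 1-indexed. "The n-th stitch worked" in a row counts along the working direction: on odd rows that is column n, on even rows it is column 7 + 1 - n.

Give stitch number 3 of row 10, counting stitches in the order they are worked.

Result:
k

Derivation:
Row 10 uses chart row ((10-1) mod 5)+1 = 5. Row 10 is even, so WS.
Chart row 5 tiled across columns 1-7: o p k x p o p
Wrong side: read the tiled row from column 7 down to 1 and exchange k with p (leave o, x).
Row 10 as worked: k o k x p k o
Counting 3 along the worked row gives k.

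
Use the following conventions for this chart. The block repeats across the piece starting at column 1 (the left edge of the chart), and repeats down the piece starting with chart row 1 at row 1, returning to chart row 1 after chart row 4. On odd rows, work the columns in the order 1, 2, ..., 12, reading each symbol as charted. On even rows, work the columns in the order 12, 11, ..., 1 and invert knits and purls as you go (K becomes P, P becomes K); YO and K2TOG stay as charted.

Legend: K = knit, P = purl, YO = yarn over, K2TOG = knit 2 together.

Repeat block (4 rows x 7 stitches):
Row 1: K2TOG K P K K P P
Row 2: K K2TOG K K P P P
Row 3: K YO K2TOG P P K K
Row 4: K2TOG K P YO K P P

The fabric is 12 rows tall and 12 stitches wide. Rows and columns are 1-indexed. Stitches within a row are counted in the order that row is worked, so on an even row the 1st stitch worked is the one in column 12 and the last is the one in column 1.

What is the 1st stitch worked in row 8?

Stitch:
P

Derivation:
Row 8 uses chart row ((8-1) mod 4)+1 = 4. Row 8 is even, so WS.
Chart row 4 tiled across columns 1-12: K2TOG K P YO K P P K2TOG K P YO K
WS row: flip the tiled sequence (start at column 12) and apply K<->P; YO and K2TOG stay.
Row 8 as worked: P YO K P K2TOG K K P YO K P K2TOG
The 1st stitch worked is P.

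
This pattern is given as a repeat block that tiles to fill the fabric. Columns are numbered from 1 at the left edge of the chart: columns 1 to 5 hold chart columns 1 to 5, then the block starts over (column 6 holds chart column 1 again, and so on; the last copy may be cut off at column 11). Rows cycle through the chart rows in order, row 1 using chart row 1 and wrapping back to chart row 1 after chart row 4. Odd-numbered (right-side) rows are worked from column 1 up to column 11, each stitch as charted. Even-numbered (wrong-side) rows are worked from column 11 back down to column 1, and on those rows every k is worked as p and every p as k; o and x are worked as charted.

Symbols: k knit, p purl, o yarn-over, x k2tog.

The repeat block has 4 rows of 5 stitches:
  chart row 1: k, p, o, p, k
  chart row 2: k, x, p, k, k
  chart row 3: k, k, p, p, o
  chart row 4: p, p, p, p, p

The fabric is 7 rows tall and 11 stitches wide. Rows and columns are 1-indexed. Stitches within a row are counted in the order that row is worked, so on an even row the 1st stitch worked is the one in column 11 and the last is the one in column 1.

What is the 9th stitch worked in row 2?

== STITCH ==
k

Derivation:
Row 2 uses chart row ((2-1) mod 4)+1 = 2. Row 2 is even, so WS.
Chart row 2 tiled across columns 1-11: k x p k k k x p k k k
WS: work from column 11 back to column 1 (reverse the tiled row), swapping k<->p (o and x unchanged).
Row 2 as worked: p p p k x p p p k x p
The 9th stitch worked is k.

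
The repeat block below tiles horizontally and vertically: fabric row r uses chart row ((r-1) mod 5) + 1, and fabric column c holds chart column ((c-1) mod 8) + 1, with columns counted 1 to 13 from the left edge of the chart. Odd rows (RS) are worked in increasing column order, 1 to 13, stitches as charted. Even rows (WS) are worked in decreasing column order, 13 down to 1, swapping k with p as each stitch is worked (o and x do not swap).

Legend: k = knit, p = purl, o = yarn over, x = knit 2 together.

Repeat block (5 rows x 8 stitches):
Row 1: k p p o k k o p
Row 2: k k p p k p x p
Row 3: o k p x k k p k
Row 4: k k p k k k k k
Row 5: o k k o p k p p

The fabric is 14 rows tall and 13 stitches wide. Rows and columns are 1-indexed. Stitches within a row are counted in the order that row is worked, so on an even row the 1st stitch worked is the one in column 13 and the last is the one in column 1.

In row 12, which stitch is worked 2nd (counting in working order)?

Result:
k

Derivation:
For row 12: chart row = ((12-1) mod 5) + 1 = 2; this is a WS (even) row.
Chart row 2 tiled across columns 1-13: k k p p k p x p k k p p k
Wrong side: read the tiled row from column 13 down to 1 and exchange k with p (leave o, x).
Row 12 as worked: p k k p p k x k p k k p p
Counting 2 along the worked row gives k.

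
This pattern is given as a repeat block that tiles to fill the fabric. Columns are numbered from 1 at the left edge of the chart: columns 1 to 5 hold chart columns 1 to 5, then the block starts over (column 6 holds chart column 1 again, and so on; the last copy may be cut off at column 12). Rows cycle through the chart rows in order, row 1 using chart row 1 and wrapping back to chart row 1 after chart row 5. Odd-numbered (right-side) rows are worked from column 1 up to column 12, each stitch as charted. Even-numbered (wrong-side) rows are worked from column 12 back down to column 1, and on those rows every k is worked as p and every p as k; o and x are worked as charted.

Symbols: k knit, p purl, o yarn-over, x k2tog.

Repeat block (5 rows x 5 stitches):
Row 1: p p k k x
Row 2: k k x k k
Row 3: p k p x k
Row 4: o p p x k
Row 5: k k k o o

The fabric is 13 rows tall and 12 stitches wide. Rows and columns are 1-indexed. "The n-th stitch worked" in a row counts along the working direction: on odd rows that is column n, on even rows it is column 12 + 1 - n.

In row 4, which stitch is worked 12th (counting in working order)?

== STITCH ==
o

Derivation:
For row 4: chart row = ((4-1) mod 5) + 1 = 4; this is a WS (even) row.
Chart row 4 tiled across columns 1-12: o p p x k o p p x k o p
WS: work from column 12 back to column 1 (reverse the tiled row), swapping k<->p (o and x unchanged).
Row 4 as worked: k o p x k k o p x k k o
Stitch 12 in working order -> o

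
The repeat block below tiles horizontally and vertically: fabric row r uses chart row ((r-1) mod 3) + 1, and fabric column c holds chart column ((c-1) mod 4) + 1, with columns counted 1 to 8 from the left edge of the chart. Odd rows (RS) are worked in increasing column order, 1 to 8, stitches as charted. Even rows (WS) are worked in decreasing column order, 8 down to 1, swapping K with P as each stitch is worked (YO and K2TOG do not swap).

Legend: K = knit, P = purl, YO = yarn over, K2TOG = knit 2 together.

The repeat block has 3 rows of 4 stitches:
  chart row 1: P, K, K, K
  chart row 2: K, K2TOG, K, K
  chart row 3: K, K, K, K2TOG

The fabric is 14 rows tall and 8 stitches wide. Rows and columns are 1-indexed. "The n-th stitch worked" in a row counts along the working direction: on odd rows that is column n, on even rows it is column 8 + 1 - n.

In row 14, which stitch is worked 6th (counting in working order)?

== STITCH ==
P

Derivation:
Row 14: (14-1) mod 3 = 1, so use chart row 2. Even row -> WS.
Chart row 2 tiled across columns 1-8: K K2TOG K K K K2TOG K K
WS: work from column 8 back to column 1 (reverse the tiled row), swapping K<->P (YO and K2TOG unchanged).
Row 14 as worked: P P K2TOG P P P K2TOG P
Stitch 6 in working order -> P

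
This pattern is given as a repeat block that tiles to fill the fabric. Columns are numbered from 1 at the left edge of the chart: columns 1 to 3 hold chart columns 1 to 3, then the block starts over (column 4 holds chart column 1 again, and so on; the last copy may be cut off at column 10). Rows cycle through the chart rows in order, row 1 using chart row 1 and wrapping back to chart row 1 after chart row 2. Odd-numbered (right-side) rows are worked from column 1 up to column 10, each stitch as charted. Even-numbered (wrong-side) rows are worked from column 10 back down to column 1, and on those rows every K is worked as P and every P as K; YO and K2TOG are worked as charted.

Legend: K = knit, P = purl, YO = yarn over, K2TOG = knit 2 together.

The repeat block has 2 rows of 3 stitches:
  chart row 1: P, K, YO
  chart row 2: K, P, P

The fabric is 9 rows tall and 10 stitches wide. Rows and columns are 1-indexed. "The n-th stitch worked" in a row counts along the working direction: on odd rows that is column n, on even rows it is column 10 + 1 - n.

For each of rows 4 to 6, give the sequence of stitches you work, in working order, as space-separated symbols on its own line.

== ROWS AS WORKED ==
P K K P K K P K K P
P K YO P K YO P K YO P
P K K P K K P K K P

Derivation:
Row 4: chart row 2, WS - tiled (columns 1-10): K P P K P P K P P K; work from column 10 back to 1 with K<->P swapped.
Row 5: chart row 1, RS - tile across columns 1-10 and work as-is.
Row 6: chart row 2, WS - tiled (columns 1-10): K P P K P P K P P K; work from column 10 back to 1 with K<->P swapped.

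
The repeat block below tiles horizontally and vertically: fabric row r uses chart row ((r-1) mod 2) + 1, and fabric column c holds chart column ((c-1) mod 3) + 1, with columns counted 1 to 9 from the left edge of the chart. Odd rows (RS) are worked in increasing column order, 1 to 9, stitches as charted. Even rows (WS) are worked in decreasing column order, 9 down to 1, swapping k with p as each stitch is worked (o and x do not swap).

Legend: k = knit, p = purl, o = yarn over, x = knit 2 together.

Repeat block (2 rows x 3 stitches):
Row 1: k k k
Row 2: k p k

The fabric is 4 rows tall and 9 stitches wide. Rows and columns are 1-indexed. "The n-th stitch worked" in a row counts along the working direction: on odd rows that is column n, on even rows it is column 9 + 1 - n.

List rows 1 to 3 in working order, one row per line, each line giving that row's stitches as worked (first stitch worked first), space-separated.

Row 1: chart row 1, RS - tile across columns 1-9 and work as-is.
Row 2: chart row 2, WS - tiled (columns 1-9): k p k k p k k p k; work from column 9 back to 1 with k<->p swapped.
Row 3: chart row 1, RS - tile across columns 1-9 and work as-is.

Result:
k k k k k k k k k
p k p p k p p k p
k k k k k k k k k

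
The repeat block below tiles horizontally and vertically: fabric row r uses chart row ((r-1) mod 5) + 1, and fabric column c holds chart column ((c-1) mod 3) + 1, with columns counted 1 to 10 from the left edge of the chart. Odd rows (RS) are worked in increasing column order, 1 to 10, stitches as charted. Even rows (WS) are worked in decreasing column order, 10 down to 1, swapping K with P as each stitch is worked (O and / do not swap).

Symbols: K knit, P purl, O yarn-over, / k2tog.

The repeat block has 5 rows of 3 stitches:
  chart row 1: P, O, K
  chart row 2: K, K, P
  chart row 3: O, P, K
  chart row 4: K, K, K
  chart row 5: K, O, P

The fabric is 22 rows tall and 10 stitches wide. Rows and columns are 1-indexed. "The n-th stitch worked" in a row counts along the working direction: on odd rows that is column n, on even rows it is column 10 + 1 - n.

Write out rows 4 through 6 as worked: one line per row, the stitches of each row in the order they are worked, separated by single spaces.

Row 4: chart row 4, WS - tiled (columns 1-10): K K K K K K K K K K; work from column 10 back to 1 with K<->P swapped.
Row 5: chart row 5, RS - tile across columns 1-10 and work as-is.
Row 6: chart row 1, WS - tiled (columns 1-10): P O K P O K P O K P; work from column 10 back to 1 with K<->P swapped.

== ROWS AS WORKED ==
P P P P P P P P P P
K O P K O P K O P K
K P O K P O K P O K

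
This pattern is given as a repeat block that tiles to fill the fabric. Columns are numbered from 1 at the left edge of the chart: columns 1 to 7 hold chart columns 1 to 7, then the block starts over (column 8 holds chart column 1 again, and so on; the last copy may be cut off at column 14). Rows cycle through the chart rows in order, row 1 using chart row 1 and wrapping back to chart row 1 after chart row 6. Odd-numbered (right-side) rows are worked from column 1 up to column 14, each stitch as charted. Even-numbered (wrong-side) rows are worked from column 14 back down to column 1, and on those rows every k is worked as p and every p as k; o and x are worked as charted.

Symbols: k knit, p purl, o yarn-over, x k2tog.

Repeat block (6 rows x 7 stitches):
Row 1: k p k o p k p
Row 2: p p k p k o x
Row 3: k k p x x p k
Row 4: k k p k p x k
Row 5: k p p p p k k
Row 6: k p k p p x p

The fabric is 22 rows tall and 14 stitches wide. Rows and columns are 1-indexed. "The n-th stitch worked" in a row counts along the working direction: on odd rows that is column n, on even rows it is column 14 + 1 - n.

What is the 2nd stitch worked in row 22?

Row 22: (22-1) mod 6 = 3, so use chart row 4. Even row -> WS.
Chart row 4 tiled across columns 1-14: k k p k p x k k k p k p x k
WS row: flip the tiled sequence (start at column 14) and apply k<->p; o and x stay.
Row 22 as worked: p x k p k p p p x k p k p p
Counting 2 along the worked row gives x.

Stitch:
x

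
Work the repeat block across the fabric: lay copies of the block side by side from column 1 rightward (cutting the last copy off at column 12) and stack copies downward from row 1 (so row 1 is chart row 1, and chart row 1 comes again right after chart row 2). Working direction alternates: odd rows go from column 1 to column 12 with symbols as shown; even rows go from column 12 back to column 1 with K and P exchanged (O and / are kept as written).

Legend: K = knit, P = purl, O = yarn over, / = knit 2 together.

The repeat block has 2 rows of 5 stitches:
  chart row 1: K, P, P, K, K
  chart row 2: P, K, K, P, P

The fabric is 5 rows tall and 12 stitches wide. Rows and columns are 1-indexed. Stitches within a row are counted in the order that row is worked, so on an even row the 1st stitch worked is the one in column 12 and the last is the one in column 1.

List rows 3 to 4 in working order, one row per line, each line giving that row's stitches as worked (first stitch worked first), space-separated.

== ROWS AS WORKED ==
K P P K K K P P K K K P
P K K K P P K K K P P K

Derivation:
Row 3: chart row 1, RS - tile across columns 1-12 and work as-is.
Row 4: chart row 2, WS - tiled (columns 1-12): P K K P P P K K P P P K; work from column 12 back to 1 with K<->P swapped.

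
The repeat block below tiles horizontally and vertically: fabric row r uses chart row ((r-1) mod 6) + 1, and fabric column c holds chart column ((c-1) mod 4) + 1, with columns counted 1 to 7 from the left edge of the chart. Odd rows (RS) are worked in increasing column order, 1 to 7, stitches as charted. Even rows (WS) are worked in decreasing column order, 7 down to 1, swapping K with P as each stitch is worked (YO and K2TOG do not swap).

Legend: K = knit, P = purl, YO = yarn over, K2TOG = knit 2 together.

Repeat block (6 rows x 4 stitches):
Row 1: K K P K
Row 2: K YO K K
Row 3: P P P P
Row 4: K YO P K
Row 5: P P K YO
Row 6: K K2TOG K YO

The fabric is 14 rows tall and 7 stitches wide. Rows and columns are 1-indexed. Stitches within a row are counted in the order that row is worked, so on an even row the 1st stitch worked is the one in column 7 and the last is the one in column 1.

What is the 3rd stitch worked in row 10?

Row 10 uses chart row ((10-1) mod 6)+1 = 4. Row 10 is even, so WS.
Chart row 4 tiled across columns 1-7: K YO P K K YO P
WS row: flip the tiled sequence (start at column 7) and apply K<->P; YO and K2TOG stay.
Row 10 as worked: K YO P P K YO P
Stitch 3 in working order -> P

== STITCH ==
P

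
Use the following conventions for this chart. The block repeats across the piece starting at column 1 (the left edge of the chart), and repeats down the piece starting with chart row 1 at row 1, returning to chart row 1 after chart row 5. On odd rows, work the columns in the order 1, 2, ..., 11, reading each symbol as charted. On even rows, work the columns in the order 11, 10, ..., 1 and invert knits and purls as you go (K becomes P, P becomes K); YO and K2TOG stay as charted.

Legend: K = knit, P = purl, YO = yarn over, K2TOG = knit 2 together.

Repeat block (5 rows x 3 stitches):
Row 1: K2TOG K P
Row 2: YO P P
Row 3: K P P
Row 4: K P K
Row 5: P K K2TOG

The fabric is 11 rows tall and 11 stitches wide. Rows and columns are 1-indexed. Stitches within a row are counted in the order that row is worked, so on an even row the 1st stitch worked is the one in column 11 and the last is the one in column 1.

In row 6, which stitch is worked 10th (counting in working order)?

Row 6: (6-1) mod 5 = 0, so use chart row 1. Even row -> WS.
Chart row 1 tiled across columns 1-11: K2TOG K P K2TOG K P K2TOG K P K2TOG K
WS row: flip the tiled sequence (start at column 11) and apply K<->P; YO and K2TOG stay.
Row 6 as worked: P K2TOG K P K2TOG K P K2TOG K P K2TOG
Counting 10 along the worked row gives P.

Stitch:
P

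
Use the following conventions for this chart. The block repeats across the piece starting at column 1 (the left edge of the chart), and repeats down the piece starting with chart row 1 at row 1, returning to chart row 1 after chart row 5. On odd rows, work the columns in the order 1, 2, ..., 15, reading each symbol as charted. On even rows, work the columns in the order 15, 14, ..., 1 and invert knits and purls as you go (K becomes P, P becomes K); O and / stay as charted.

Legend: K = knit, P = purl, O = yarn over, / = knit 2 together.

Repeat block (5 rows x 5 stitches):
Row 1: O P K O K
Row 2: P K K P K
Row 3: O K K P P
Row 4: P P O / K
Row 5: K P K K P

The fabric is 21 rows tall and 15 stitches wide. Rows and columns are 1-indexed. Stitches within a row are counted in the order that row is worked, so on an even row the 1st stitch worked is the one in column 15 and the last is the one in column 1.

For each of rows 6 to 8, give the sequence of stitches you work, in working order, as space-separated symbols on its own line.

Row 6: chart row 1, WS - tiled (columns 1-15): O P K O K O P K O K O P K O K; work from column 15 back to 1 with K<->P swapped.
Row 7: chart row 2, RS - tile across columns 1-15 and work as-is.
Row 8: chart row 3, WS - tiled (columns 1-15): O K K P P O K K P P O K K P P; work from column 15 back to 1 with K<->P swapped.

== ROWS AS WORKED ==
P O P K O P O P K O P O P K O
P K K P K P K K P K P K K P K
K K P P O K K P P O K K P P O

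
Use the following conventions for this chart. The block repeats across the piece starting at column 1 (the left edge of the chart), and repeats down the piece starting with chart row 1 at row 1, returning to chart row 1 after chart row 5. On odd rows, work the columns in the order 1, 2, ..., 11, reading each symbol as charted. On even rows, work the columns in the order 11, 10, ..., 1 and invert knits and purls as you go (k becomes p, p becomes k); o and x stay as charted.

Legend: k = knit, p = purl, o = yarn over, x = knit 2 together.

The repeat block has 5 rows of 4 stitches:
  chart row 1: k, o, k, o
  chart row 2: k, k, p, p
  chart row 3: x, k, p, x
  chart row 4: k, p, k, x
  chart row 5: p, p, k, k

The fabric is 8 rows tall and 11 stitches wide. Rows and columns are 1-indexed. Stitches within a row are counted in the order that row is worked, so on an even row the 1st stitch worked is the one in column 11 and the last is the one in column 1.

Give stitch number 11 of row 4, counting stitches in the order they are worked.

Stitch:
p

Derivation:
For row 4: chart row = ((4-1) mod 5) + 1 = 4; this is a WS (even) row.
Chart row 4 tiled across columns 1-11: k p k x k p k x k p k
WS: work from column 11 back to column 1 (reverse the tiled row), swapping k<->p (o and x unchanged).
Row 4 as worked: p k p x p k p x p k p
Stitch 11 in working order -> p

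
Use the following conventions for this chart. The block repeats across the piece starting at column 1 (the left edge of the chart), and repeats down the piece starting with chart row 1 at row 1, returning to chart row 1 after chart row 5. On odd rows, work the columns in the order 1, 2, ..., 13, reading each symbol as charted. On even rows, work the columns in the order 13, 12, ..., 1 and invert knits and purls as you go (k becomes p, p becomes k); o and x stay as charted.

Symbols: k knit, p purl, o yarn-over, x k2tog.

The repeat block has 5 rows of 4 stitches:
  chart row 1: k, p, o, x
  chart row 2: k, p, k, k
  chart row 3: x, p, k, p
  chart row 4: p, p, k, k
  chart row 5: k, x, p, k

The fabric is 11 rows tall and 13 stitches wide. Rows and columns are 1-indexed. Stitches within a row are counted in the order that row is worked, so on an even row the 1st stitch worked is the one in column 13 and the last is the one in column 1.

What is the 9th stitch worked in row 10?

Result:
p

Derivation:
Row 10: (10-1) mod 5 = 4, so use chart row 5. Even row -> WS.
Chart row 5 tiled across columns 1-13: k x p k k x p k k x p k k
WS row: flip the tiled sequence (start at column 13) and apply k<->p; o and x stay.
Row 10 as worked: p p k x p p k x p p k x p
Stitch 9 in working order -> p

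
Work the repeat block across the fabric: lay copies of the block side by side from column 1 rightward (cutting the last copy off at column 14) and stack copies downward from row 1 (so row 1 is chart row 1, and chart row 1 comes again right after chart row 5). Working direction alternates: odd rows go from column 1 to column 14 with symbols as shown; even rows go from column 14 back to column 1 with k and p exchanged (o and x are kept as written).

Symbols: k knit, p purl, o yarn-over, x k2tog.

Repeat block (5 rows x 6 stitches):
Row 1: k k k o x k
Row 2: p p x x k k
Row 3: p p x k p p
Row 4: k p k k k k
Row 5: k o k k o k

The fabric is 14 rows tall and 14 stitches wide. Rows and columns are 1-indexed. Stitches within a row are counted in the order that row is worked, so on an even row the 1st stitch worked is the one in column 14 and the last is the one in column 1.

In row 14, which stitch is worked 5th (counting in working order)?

Stitch:
p

Derivation:
Row 14: (14-1) mod 5 = 3, so use chart row 4. Even row -> WS.
Chart row 4 tiled across columns 1-14: k p k k k k k p k k k k k p
Wrong side: read the tiled row from column 14 down to 1 and exchange k with p (leave o, x).
Row 14 as worked: k p p p p p k p p p p p k p
Counting 5 along the worked row gives p.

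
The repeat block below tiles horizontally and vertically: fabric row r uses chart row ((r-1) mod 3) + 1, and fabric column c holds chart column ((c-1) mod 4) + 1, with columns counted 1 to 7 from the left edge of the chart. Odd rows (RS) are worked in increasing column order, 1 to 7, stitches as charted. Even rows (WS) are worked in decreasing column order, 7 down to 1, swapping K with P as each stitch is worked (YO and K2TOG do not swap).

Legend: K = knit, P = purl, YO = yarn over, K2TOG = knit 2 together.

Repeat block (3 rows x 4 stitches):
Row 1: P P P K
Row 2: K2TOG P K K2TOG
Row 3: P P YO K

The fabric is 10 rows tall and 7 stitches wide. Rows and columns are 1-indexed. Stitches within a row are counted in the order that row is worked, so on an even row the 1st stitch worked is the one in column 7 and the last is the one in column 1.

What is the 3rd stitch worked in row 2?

== STITCH ==
K2TOG

Derivation:
For row 2: chart row = ((2-1) mod 3) + 1 = 2; this is a WS (even) row.
Chart row 2 tiled across columns 1-7: K2TOG P K K2TOG K2TOG P K
WS row: flip the tiled sequence (start at column 7) and apply K<->P; YO and K2TOG stay.
Row 2 as worked: P K K2TOG K2TOG P K K2TOG
Counting 3 along the worked row gives K2TOG.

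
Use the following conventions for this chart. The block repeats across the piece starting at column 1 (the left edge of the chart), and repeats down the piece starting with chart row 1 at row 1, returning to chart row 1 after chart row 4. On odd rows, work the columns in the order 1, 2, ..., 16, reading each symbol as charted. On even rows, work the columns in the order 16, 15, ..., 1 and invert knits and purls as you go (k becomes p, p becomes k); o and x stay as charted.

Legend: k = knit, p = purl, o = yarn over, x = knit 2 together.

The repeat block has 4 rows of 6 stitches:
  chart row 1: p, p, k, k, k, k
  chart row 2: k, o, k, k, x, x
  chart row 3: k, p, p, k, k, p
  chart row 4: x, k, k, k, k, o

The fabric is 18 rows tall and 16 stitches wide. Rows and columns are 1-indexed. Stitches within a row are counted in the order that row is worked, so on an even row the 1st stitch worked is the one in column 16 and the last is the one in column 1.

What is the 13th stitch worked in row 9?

== STITCH ==
p

Derivation:
Row 9 uses chart row ((9-1) mod 4)+1 = 1. Row 9 is odd, so RS.
Chart row 1 tiled across columns 1-16: p p k k k k p p k k k k p p k k
RS row: no reversal, no swap; stitch n worked = column n.
Stitch 13 in working order -> p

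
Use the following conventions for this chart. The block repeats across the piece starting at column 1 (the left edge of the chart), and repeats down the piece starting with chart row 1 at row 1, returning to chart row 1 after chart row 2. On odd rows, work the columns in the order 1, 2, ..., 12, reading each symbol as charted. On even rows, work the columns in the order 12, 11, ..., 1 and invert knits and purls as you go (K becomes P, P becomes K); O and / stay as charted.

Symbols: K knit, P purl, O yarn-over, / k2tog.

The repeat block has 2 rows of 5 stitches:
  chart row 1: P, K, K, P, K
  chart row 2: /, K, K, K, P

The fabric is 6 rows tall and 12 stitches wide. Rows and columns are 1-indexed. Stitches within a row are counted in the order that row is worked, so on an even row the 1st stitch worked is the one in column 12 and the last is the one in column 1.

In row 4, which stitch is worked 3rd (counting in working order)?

Row 4: (4-1) mod 2 = 1, so use chart row 2. Even row -> WS.
Chart row 2 tiled across columns 1-12: / K K K P / K K K P / K
WS: work from column 12 back to column 1 (reverse the tiled row), swapping K<->P (O and / unchanged).
Row 4 as worked: P / K P P P / K P P P /
The 3rd stitch worked is K.

Result:
K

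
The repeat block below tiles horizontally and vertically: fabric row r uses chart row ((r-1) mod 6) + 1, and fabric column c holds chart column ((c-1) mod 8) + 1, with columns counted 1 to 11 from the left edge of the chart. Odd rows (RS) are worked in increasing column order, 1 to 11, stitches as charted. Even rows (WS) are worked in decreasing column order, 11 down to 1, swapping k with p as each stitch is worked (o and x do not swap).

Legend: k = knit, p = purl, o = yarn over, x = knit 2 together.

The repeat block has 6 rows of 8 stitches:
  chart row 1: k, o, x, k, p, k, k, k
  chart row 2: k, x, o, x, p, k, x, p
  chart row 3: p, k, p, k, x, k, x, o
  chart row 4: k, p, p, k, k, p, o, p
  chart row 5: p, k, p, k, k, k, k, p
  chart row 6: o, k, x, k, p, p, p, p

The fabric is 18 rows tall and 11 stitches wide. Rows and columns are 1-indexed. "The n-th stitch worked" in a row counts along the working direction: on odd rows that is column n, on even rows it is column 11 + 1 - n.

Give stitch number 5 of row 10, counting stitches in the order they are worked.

Result:
o

Derivation:
Row 10: (10-1) mod 6 = 3, so use chart row 4. Even row -> WS.
Chart row 4 tiled across columns 1-11: k p p k k p o p k p p
Wrong side: read the tiled row from column 11 down to 1 and exchange k with p (leave o, x).
Row 10 as worked: k k p k o k p p k k p
Stitch 5 in working order -> o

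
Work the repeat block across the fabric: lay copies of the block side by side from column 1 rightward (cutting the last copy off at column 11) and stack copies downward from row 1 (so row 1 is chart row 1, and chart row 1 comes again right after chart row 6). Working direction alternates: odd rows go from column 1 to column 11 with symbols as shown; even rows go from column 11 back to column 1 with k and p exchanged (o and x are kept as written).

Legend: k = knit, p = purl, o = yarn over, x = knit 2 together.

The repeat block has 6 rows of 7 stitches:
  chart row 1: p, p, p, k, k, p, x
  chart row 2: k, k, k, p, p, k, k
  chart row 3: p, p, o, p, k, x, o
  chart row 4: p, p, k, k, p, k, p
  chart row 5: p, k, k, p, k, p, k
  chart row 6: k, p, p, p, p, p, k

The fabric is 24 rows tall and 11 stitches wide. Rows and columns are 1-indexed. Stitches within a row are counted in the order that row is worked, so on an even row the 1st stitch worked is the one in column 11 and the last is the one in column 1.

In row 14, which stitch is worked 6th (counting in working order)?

Row 14 uses chart row ((14-1) mod 6)+1 = 2. Row 14 is even, so WS.
Chart row 2 tiled across columns 1-11: k k k p p k k k k k p
Wrong side: read the tiled row from column 11 down to 1 and exchange k with p (leave o, x).
Row 14 as worked: k p p p p p k k p p p
The 6th stitch worked is p.

Stitch:
p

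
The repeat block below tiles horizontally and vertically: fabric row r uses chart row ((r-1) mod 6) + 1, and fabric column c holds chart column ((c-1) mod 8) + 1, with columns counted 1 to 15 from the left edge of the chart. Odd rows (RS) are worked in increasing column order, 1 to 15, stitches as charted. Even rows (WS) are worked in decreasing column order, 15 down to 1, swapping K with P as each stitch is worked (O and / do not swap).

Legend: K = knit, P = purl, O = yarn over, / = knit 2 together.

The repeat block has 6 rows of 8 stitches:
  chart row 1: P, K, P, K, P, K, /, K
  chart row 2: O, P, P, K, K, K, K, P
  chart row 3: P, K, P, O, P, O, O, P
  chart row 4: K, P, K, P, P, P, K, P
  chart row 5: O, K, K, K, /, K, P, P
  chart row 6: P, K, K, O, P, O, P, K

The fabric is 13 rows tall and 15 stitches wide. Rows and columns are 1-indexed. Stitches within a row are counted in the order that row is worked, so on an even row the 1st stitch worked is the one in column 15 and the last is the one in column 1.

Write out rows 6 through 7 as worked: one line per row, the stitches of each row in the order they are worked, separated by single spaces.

Row 6: chart row 6, WS - tiled (columns 1-15): P K K O P O P K P K K O P O P; work from column 15 back to 1 with K<->P swapped.
Row 7: chart row 1, RS - tile across columns 1-15 and work as-is.

== ROWS AS WORKED ==
K O K O P P K P K O K O P P K
P K P K P K / K P K P K P K /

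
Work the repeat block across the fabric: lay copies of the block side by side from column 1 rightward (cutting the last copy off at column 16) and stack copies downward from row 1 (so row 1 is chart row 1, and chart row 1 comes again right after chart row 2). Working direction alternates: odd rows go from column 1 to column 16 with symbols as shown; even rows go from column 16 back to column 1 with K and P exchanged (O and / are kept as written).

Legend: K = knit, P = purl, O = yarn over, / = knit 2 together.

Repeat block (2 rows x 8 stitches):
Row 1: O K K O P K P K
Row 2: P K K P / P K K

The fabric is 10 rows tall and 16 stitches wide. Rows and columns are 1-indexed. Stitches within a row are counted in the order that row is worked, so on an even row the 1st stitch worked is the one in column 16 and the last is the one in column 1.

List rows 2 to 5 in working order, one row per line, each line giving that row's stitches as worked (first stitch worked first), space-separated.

Row 2: chart row 2, WS - tiled (columns 1-16): P K K P / P K K P K K P / P K K; work from column 16 back to 1 with K<->P swapped.
Row 3: chart row 1, RS - tile across columns 1-16 and work as-is.
Row 4: chart row 2, WS - tiled (columns 1-16): P K K P / P K K P K K P / P K K; work from column 16 back to 1 with K<->P swapped.
Row 5: chart row 1, RS - tile across columns 1-16 and work as-is.

== ROWS AS WORKED ==
P P K / K P P K P P K / K P P K
O K K O P K P K O K K O P K P K
P P K / K P P K P P K / K P P K
O K K O P K P K O K K O P K P K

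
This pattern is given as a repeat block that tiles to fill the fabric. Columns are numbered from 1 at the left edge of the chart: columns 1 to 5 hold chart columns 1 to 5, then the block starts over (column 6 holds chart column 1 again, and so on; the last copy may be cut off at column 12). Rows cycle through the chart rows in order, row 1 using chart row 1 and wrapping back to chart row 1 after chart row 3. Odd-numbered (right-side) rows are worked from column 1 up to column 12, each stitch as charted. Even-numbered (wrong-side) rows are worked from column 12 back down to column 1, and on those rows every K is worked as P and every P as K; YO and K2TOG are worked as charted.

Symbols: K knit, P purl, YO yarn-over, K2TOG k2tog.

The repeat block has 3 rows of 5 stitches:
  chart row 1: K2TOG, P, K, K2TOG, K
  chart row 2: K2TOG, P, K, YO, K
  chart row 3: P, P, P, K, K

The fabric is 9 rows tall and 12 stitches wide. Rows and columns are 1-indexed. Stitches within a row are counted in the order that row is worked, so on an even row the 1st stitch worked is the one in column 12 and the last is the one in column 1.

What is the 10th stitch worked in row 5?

Row 5: (5-1) mod 3 = 1, so use chart row 2. Odd row -> RS.
Chart row 2 tiled across columns 1-12: K2TOG P K YO K K2TOG P K YO K K2TOG P
Right side: take the tiled row as-is (worked left to right from column 1).
Stitch 10 in working order -> K

Result:
K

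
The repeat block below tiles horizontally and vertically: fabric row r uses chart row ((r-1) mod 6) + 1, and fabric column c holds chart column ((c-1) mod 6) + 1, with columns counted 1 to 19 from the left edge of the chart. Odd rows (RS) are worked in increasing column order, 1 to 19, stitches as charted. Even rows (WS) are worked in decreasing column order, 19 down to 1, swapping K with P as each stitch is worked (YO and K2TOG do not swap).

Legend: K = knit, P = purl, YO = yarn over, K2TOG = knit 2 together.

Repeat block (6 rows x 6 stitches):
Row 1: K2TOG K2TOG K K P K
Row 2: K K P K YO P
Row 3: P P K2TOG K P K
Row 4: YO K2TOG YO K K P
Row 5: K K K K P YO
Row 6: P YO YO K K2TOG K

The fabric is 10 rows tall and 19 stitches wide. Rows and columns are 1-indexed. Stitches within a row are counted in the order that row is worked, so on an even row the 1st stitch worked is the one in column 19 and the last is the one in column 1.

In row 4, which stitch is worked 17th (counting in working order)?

== STITCH ==
YO

Derivation:
For row 4: chart row = ((4-1) mod 6) + 1 = 4; this is a WS (even) row.
Chart row 4 tiled across columns 1-19: YO K2TOG YO K K P YO K2TOG YO K K P YO K2TOG YO K K P YO
Wrong side: read the tiled row from column 19 down to 1 and exchange K with P (leave YO, K2TOG).
Row 4 as worked: YO K P P YO K2TOG YO K P P YO K2TOG YO K P P YO K2TOG YO
Stitch 17 in working order -> YO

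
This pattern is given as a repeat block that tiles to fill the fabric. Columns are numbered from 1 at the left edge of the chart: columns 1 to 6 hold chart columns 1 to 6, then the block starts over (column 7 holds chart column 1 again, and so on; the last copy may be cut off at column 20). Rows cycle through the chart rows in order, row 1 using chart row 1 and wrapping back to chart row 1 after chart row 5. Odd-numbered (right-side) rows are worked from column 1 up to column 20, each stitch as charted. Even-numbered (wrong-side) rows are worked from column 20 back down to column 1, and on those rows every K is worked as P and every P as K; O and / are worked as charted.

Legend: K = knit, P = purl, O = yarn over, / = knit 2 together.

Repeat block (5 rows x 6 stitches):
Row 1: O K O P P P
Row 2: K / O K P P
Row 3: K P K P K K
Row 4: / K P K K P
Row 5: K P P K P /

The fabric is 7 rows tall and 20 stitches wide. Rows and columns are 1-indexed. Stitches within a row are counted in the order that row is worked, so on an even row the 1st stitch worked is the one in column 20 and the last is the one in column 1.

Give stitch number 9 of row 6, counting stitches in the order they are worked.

Stitch:
K

Derivation:
For row 6: chart row = ((6-1) mod 5) + 1 = 1; this is a WS (even) row.
Chart row 1 tiled across columns 1-20: O K O P P P O K O P P P O K O P P P O K
Wrong side: read the tiled row from column 20 down to 1 and exchange K with P (leave O, /).
Row 6 as worked: P O K K K O P O K K K O P O K K K O P O
The 9th stitch worked is K.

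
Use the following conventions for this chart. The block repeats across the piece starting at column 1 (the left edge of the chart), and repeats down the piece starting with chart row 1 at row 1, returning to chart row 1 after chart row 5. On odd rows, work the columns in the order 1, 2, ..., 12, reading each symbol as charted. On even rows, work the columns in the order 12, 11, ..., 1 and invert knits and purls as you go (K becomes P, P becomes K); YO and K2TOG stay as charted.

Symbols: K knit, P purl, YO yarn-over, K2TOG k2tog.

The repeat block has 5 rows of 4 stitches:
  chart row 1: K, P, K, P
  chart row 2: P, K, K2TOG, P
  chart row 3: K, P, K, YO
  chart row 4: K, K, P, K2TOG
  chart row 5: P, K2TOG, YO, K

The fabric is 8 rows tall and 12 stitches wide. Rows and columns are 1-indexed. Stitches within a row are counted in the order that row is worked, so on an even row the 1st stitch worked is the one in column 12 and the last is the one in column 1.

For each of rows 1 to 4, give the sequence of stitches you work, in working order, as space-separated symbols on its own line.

Rows as worked:
K P K P K P K P K P K P
K K2TOG P K K K2TOG P K K K2TOG P K
K P K YO K P K YO K P K YO
K2TOG K P P K2TOG K P P K2TOG K P P

Derivation:
Row 1: chart row 1, RS - tile across columns 1-12 and work as-is.
Row 2: chart row 2, WS - tiled (columns 1-12): P K K2TOG P P K K2TOG P P K K2TOG P; work from column 12 back to 1 with K<->P swapped.
Row 3: chart row 3, RS - tile across columns 1-12 and work as-is.
Row 4: chart row 4, WS - tiled (columns 1-12): K K P K2TOG K K P K2TOG K K P K2TOG; work from column 12 back to 1 with K<->P swapped.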